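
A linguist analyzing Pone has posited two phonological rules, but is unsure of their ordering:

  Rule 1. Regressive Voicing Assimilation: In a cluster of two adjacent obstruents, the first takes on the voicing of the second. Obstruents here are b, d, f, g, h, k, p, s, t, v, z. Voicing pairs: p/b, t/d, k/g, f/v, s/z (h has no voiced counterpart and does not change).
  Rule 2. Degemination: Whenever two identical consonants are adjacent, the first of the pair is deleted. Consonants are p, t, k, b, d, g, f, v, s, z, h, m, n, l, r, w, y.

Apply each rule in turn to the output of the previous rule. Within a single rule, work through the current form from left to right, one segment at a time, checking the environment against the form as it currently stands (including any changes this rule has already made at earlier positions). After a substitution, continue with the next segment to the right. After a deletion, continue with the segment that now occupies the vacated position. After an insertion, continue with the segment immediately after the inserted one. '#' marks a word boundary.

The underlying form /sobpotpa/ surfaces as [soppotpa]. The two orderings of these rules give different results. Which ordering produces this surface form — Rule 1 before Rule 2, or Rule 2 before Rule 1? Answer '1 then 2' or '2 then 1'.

2 then 1

Order 1 then 2:
  1 Regressive Voicing Assimilation: [sobpotpa] → [soppotpa]
  2 Degemination: [soppotpa] → [sopotpa]
  result: [sopotpa]
Order 2 then 1:
  2 Degemination: no change — [sobpotpa]
  1 Regressive Voicing Assimilation: [sobpotpa] → [soppotpa]
  result: [soppotpa]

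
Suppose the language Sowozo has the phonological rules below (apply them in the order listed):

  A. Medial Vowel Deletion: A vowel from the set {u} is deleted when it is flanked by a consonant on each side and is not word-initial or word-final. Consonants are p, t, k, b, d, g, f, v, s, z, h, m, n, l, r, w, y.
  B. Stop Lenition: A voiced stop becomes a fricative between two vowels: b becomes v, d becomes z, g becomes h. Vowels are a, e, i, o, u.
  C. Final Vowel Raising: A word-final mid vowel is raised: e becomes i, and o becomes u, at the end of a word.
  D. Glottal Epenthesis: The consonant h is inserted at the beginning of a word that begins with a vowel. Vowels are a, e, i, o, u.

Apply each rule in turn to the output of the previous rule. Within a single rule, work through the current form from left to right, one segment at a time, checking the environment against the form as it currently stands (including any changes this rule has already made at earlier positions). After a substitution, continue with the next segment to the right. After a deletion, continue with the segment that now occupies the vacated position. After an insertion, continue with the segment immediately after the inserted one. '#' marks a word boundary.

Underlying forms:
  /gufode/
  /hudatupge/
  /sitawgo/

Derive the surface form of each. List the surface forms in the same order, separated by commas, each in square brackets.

[gfozi], [hdatpgi], [sitawgu]

/gufode/:
  A Medial Vowel Deletion: [gufode] → [gfode]
  B Stop Lenition: [gfode] → [gfoze]
  C Final Vowel Raising: [gfoze] → [gfozi]
  D Glottal Epenthesis: no change — [gfozi]
/hudatupge/:
  A Medial Vowel Deletion: [hudatupge] → [hdatpge]
  B Stop Lenition: no change — [hdatpge]
  C Final Vowel Raising: [hdatpge] → [hdatpgi]
  D Glottal Epenthesis: no change — [hdatpgi]
/sitawgo/:
  A Medial Vowel Deletion: no change — [sitawgo]
  B Stop Lenition: no change — [sitawgo]
  C Final Vowel Raising: [sitawgo] → [sitawgu]
  D Glottal Epenthesis: no change — [sitawgu]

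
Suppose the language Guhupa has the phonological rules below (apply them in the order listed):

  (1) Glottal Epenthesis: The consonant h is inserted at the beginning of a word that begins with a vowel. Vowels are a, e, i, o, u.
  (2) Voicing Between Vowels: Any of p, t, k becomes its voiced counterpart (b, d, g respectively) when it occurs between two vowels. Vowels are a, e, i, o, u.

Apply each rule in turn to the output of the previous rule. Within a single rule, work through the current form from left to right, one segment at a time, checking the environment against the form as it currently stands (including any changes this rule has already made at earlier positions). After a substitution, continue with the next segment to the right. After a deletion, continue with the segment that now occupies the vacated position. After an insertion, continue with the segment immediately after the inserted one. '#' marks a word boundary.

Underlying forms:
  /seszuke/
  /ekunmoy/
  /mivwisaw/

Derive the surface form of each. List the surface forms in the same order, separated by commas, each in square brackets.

[seszuge], [hegunmoy], [mivwisaw]

/seszuke/:
  (1) Glottal Epenthesis: no change — [seszuke]
  (2) Voicing Between Vowels: [seszuke] → [seszuge]
/ekunmoy/:
  (1) Glottal Epenthesis: [ekunmoy] → [hekunmoy]
  (2) Voicing Between Vowels: [hekunmoy] → [hegunmoy]
/mivwisaw/:
  (1) Glottal Epenthesis: no change — [mivwisaw]
  (2) Voicing Between Vowels: no change — [mivwisaw]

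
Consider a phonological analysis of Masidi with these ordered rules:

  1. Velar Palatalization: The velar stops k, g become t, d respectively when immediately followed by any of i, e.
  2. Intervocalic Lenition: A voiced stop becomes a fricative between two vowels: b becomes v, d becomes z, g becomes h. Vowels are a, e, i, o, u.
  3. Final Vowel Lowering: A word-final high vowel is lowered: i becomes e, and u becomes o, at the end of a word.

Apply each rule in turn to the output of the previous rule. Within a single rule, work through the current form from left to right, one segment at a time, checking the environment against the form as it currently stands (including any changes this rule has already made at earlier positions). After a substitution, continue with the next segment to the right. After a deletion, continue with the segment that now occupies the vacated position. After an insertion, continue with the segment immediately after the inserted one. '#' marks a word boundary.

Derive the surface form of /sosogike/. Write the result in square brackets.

1 Velar Palatalization: [sosogike] → [sosodite]
2 Intervocalic Lenition: [sosodite] → [sosozite]
3 Final Vowel Lowering: no change — [sosozite]

[sosozite]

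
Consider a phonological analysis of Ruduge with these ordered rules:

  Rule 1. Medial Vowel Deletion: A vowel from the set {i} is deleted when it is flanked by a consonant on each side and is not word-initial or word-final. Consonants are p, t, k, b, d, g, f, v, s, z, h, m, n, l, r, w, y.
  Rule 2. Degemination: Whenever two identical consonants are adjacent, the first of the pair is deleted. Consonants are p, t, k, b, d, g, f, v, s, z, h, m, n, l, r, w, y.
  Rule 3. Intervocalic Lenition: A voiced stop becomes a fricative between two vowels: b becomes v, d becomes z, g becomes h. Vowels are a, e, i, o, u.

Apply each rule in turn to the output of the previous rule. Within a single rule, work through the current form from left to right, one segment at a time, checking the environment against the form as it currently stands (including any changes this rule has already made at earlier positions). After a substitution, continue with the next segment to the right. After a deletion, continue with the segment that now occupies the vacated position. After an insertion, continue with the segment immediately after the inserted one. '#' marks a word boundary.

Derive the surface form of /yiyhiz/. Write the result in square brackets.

Rule 1 Medial Vowel Deletion: [yiyhiz] → [yyhz]
Rule 2 Degemination: [yyhz] → [yhz]
Rule 3 Intervocalic Lenition: no change — [yhz]

[yhz]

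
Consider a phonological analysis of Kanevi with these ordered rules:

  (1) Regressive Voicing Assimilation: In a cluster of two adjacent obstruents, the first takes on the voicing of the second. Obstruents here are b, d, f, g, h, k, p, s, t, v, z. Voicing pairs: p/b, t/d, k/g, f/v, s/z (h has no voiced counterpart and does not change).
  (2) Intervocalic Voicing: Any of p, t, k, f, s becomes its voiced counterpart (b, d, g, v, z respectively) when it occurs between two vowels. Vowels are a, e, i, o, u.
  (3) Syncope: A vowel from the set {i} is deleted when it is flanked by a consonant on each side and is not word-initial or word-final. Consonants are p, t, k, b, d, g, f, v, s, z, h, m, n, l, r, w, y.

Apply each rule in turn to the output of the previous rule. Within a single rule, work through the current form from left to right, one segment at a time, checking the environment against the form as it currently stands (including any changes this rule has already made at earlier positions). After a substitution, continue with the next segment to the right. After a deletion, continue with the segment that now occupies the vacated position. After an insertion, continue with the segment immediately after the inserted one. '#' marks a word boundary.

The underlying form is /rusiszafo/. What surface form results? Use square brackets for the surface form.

(1) Regressive Voicing Assimilation: [rusiszafo] → [rusizzafo]
(2) Intervocalic Voicing: [rusizzafo] → [ruzizzavo]
(3) Syncope: [ruzizzavo] → [ruzzzavo]

[ruzzzavo]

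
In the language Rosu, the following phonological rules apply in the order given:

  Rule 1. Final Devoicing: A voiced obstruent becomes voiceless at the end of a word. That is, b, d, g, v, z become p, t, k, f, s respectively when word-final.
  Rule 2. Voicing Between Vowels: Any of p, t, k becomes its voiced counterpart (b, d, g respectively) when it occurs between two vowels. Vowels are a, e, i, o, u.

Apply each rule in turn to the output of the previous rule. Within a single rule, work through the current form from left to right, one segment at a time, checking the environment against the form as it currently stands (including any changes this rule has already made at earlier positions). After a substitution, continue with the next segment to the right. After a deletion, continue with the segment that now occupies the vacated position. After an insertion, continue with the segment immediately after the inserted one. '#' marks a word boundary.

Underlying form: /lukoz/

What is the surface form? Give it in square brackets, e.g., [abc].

Rule 1 Final Devoicing: [lukoz] → [lukos]
Rule 2 Voicing Between Vowels: [lukos] → [lugos]

[lugos]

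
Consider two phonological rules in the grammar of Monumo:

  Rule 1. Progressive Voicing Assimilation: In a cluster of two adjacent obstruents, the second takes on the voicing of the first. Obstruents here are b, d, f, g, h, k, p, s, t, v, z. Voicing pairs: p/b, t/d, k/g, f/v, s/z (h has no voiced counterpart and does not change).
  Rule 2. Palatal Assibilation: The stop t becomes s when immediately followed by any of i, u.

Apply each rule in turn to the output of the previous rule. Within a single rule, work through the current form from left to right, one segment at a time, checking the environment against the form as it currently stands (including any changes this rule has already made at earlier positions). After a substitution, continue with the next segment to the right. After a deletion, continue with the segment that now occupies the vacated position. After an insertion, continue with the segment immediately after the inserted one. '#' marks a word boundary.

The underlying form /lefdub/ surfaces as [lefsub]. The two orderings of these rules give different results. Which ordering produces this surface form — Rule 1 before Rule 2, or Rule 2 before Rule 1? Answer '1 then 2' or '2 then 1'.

1 then 2

Order 1 then 2:
  1 Progressive Voicing Assimilation: [lefdub] → [leftub]
  2 Palatal Assibilation: [leftub] → [lefsub]
  result: [lefsub]
Order 2 then 1:
  2 Palatal Assibilation: no change — [lefdub]
  1 Progressive Voicing Assimilation: [lefdub] → [leftub]
  result: [leftub]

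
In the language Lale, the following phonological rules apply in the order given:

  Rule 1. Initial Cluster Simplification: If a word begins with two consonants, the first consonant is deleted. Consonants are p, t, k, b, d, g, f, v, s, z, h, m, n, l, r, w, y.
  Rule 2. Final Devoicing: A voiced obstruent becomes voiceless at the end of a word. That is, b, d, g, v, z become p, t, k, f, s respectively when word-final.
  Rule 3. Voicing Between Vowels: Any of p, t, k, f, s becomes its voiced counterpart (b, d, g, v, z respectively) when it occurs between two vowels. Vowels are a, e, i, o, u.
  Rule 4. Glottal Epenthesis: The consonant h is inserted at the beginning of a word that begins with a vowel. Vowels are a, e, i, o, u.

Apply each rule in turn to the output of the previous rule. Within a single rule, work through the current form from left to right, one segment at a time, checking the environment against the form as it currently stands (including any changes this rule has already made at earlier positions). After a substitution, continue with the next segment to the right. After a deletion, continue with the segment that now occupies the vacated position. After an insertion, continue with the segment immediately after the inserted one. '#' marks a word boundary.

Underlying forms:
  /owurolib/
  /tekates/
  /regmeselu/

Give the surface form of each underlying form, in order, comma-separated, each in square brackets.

/owurolib/:
  Rule 1 Initial Cluster Simplification: no change — [owurolib]
  Rule 2 Final Devoicing: [owurolib] → [owurolip]
  Rule 3 Voicing Between Vowels: no change — [owurolip]
  Rule 4 Glottal Epenthesis: [owurolip] → [howurolip]
/tekates/:
  Rule 1 Initial Cluster Simplification: no change — [tekates]
  Rule 2 Final Devoicing: no change — [tekates]
  Rule 3 Voicing Between Vowels: [tekates] → [tegades]
  Rule 4 Glottal Epenthesis: no change — [tegades]
/regmeselu/:
  Rule 1 Initial Cluster Simplification: no change — [regmeselu]
  Rule 2 Final Devoicing: no change — [regmeselu]
  Rule 3 Voicing Between Vowels: [regmeselu] → [regmezelu]
  Rule 4 Glottal Epenthesis: no change — [regmezelu]

[howurolip], [tegades], [regmezelu]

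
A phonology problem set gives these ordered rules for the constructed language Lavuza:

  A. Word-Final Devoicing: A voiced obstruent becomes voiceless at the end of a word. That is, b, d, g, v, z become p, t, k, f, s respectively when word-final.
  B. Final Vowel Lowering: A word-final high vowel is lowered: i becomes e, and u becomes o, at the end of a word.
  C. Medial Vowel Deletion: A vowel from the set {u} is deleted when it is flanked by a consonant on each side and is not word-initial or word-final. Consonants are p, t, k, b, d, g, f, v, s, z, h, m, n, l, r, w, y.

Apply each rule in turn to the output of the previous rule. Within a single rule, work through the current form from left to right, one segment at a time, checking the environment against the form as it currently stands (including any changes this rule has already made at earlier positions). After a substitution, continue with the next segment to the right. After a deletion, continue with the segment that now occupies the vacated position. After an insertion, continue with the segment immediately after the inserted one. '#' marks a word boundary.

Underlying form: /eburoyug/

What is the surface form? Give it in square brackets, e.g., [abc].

[ebroyk]

A Word-Final Devoicing: [eburoyug] → [eburoyuk]
B Final Vowel Lowering: no change — [eburoyuk]
C Medial Vowel Deletion: [eburoyuk] → [ebroyk]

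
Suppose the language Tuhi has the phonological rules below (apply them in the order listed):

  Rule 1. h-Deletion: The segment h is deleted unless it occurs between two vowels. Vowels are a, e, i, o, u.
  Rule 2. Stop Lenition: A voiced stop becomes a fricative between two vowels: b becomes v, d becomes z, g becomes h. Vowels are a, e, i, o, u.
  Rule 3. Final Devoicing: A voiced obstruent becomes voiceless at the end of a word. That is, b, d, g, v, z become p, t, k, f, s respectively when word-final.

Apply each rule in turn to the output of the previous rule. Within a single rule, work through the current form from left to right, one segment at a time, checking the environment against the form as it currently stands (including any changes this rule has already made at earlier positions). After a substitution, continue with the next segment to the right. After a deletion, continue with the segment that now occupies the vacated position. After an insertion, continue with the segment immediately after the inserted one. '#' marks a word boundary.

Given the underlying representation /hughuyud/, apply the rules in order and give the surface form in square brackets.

Rule 1 h-Deletion: [hughuyud] → [uguyud]
Rule 2 Stop Lenition: [uguyud] → [uhuyud]
Rule 3 Final Devoicing: [uhuyud] → [uhuyut]

[uhuyut]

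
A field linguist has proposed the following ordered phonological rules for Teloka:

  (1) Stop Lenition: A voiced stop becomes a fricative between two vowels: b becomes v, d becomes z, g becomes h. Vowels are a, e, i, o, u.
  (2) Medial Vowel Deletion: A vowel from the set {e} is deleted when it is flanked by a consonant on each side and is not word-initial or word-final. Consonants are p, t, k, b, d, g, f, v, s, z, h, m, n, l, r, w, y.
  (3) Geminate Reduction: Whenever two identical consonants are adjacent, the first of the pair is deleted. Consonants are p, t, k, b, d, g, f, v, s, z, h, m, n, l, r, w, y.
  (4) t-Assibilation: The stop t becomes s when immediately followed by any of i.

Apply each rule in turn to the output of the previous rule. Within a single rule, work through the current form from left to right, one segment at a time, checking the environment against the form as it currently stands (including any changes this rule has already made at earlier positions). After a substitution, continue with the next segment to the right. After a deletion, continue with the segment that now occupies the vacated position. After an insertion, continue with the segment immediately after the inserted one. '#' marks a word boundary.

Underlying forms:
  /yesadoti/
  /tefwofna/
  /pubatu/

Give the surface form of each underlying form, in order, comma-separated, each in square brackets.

/yesadoti/:
  (1) Stop Lenition: [yesadoti] → [yesazoti]
  (2) Medial Vowel Deletion: [yesazoti] → [ysazoti]
  (3) Geminate Reduction: no change — [ysazoti]
  (4) t-Assibilation: [ysazoti] → [ysazosi]
/tefwofna/:
  (1) Stop Lenition: no change — [tefwofna]
  (2) Medial Vowel Deletion: [tefwofna] → [tfwofna]
  (3) Geminate Reduction: no change — [tfwofna]
  (4) t-Assibilation: no change — [tfwofna]
/pubatu/:
  (1) Stop Lenition: [pubatu] → [puvatu]
  (2) Medial Vowel Deletion: no change — [puvatu]
  (3) Geminate Reduction: no change — [puvatu]
  (4) t-Assibilation: no change — [puvatu]

[ysazosi], [tfwofna], [puvatu]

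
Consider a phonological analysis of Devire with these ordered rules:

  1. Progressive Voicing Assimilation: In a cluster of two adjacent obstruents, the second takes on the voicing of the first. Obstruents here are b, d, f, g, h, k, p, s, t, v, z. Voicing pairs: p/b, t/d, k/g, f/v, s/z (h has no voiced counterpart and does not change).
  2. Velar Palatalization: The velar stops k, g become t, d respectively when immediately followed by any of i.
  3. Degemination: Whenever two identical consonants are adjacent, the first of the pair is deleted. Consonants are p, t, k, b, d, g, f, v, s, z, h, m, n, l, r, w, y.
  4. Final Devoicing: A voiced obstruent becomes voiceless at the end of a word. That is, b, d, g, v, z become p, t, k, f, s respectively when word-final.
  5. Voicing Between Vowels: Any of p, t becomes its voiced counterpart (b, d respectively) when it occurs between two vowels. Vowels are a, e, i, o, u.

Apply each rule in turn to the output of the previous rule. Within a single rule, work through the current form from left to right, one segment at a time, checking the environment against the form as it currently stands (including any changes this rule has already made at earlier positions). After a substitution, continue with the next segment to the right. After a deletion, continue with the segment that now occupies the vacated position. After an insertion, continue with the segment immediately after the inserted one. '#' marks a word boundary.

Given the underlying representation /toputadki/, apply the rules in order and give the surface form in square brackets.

[tobudadi]

1 Progressive Voicing Assimilation: [toputadki] → [toputadgi]
2 Velar Palatalization: [toputadgi] → [toputaddi]
3 Degemination: [toputaddi] → [toputadi]
4 Final Devoicing: no change — [toputadi]
5 Voicing Between Vowels: [toputadi] → [tobudadi]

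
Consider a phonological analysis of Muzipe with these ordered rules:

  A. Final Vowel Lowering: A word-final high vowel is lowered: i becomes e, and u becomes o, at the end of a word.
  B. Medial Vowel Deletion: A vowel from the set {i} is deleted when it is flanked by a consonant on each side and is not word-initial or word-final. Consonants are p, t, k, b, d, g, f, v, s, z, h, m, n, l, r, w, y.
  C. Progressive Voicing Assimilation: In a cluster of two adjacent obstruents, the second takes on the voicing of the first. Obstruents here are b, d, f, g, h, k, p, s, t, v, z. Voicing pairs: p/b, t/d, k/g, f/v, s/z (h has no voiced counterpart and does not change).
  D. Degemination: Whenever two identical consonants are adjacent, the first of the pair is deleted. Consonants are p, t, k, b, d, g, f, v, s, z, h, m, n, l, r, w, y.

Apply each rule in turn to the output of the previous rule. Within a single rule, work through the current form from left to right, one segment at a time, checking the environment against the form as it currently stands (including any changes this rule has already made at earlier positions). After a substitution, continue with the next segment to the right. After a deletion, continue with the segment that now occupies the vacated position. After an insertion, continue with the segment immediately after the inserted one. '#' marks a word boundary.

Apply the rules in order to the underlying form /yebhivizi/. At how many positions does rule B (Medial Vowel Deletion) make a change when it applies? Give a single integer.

A Final Vowel Lowering: [yebhivizi] → [yebhivize]
B Medial Vowel Deletion: [yebhivize] → [yebhvze]
C Progressive Voicing Assimilation: [yebhvze] → [yebhfse]
D Degemination: no change — [yebhfse]
Rule B changed 2 position(s).

2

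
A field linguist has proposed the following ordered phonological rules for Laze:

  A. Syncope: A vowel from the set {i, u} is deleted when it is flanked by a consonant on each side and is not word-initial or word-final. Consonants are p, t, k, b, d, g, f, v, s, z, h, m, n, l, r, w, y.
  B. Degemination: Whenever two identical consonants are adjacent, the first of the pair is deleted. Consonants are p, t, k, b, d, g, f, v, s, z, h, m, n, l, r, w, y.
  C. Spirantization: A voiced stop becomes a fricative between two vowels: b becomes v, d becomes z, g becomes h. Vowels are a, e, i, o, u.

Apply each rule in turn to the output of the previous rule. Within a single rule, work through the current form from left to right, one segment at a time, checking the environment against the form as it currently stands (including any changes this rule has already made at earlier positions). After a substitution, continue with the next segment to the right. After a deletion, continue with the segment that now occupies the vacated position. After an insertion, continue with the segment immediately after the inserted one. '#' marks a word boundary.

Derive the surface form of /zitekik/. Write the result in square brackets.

[ztek]

A Syncope: [zitekik] → [ztekk]
B Degemination: [ztekk] → [ztek]
C Spirantization: no change — [ztek]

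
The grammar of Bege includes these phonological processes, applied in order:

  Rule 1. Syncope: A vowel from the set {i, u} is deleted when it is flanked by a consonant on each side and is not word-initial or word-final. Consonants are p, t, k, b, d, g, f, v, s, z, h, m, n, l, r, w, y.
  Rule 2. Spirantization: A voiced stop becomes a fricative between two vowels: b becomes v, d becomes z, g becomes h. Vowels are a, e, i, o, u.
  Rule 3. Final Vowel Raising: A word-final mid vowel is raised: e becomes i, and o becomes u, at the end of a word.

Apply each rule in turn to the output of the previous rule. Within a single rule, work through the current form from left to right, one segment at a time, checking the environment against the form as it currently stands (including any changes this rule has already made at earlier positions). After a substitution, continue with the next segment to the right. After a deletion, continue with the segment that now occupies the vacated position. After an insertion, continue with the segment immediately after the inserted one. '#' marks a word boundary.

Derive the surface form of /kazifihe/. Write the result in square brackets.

Rule 1 Syncope: [kazifihe] → [kazfhe]
Rule 2 Spirantization: no change — [kazfhe]
Rule 3 Final Vowel Raising: [kazfhe] → [kazfhi]

[kazfhi]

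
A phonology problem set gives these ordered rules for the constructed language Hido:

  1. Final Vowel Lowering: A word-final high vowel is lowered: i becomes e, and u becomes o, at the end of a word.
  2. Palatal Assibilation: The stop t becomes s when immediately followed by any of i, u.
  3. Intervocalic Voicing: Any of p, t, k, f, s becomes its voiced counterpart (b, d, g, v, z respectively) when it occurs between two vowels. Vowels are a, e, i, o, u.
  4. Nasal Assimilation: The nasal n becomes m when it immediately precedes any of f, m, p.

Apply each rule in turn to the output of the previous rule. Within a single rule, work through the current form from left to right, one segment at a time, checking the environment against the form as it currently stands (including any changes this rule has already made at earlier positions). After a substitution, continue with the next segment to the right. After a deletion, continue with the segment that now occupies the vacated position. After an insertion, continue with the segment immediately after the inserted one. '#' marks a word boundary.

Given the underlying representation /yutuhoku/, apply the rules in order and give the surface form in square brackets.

[yuzuhogo]

1 Final Vowel Lowering: [yutuhoku] → [yutuhoko]
2 Palatal Assibilation: [yutuhoko] → [yusuhoko]
3 Intervocalic Voicing: [yusuhoko] → [yuzuhogo]
4 Nasal Assimilation: no change — [yuzuhogo]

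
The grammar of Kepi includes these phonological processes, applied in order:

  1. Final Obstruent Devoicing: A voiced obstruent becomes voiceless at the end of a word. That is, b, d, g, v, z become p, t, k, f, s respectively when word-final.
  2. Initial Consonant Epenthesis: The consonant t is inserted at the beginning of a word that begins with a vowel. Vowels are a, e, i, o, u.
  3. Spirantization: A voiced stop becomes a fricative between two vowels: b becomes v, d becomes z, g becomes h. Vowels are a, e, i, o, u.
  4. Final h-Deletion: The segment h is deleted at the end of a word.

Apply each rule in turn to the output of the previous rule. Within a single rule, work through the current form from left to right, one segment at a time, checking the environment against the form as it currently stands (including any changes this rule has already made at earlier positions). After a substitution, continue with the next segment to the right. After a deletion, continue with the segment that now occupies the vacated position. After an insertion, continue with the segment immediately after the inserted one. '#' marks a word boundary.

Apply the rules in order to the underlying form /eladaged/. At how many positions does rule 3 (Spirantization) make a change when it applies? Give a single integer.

2

1 Final Obstruent Devoicing: [eladaged] → [eladaget]
2 Initial Consonant Epenthesis: [eladaget] → [teladaget]
3 Spirantization: [teladaget] → [telazahet]
4 Final h-Deletion: no change — [telazahet]
Rule 3 changed 2 position(s).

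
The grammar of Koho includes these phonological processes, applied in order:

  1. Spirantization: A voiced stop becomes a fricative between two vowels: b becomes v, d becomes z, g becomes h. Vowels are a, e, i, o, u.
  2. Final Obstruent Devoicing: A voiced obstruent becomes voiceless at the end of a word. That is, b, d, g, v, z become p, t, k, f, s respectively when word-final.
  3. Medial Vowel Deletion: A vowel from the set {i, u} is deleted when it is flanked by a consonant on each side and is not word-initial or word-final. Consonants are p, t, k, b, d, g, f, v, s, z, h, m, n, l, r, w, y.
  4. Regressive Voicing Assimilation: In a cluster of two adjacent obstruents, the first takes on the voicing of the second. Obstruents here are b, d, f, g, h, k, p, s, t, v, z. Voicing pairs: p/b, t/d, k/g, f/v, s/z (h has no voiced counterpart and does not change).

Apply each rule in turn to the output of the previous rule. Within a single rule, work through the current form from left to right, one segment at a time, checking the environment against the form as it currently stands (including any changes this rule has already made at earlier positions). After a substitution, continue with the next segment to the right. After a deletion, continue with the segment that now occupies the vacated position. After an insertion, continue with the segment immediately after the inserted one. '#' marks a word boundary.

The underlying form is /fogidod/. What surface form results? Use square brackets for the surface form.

[fohzot]

1 Spirantization: [fogidod] → [fohizod]
2 Final Obstruent Devoicing: [fohizod] → [fohizot]
3 Medial Vowel Deletion: [fohizot] → [fohzot]
4 Regressive Voicing Assimilation: no change — [fohzot]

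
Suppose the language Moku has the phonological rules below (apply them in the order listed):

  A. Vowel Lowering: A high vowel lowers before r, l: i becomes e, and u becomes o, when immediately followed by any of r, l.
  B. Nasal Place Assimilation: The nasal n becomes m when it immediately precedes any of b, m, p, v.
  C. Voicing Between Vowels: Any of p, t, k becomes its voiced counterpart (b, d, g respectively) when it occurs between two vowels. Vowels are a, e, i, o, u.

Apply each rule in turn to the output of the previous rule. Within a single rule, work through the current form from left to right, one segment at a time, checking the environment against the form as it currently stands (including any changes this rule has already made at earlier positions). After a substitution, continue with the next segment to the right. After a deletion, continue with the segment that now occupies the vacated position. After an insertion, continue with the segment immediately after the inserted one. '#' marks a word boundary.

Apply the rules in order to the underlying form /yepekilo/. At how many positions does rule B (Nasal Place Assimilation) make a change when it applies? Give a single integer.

A Vowel Lowering: [yepekilo] → [yepekelo]
B Nasal Place Assimilation: no change — [yepekelo]
C Voicing Between Vowels: [yepekelo] → [yebegelo]
Rule B changed 0 position(s).

0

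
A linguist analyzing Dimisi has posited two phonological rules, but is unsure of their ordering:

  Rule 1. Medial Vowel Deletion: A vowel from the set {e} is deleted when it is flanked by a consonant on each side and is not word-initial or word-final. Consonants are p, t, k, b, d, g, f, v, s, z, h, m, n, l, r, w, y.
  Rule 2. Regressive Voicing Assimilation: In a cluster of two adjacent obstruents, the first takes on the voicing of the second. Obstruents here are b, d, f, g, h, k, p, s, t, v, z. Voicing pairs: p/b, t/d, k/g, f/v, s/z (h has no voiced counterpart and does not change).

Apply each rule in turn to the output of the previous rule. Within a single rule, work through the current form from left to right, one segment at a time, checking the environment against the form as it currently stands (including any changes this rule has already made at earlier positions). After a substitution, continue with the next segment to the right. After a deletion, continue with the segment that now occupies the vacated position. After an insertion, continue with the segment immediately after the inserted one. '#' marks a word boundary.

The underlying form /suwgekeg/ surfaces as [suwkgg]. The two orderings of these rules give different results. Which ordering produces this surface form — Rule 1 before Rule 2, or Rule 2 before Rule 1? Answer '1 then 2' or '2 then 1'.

Order 1 then 2:
  1 Medial Vowel Deletion: [suwgekeg] → [suwgkg]
  2 Regressive Voicing Assimilation: [suwgkg] → [suwkgg]
  result: [suwkgg]
Order 2 then 1:
  2 Regressive Voicing Assimilation: no change — [suwgekeg]
  1 Medial Vowel Deletion: [suwgekeg] → [suwgkg]
  result: [suwgkg]

1 then 2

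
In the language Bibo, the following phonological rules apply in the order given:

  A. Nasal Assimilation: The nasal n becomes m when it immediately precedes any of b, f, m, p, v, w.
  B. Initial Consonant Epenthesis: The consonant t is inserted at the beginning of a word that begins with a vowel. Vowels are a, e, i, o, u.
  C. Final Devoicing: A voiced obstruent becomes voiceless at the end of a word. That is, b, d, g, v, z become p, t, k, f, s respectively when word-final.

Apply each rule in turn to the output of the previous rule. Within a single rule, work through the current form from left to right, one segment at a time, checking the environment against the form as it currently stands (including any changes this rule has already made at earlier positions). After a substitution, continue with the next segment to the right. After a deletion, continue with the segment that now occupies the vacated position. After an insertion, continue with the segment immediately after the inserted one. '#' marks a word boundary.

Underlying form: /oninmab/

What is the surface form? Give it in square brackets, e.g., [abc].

[tonimmap]

A Nasal Assimilation: [oninmab] → [onimmab]
B Initial Consonant Epenthesis: [onimmab] → [tonimmab]
C Final Devoicing: [tonimmab] → [tonimmap]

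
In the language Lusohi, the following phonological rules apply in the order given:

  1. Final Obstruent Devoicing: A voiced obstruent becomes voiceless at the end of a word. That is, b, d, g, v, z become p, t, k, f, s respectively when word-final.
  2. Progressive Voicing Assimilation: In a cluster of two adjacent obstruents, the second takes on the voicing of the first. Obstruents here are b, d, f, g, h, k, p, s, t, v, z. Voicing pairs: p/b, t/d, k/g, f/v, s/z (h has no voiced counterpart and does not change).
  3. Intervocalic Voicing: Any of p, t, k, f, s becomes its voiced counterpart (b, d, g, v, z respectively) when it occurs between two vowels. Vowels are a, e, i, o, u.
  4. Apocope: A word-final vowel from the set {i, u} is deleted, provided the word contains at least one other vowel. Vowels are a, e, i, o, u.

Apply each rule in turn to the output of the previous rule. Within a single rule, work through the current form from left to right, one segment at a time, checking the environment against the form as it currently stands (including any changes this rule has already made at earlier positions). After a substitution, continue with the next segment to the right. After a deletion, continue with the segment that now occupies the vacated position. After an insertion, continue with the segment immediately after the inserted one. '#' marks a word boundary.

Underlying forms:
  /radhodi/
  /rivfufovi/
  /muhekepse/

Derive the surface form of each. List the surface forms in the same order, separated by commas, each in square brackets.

/radhodi/:
  1 Final Obstruent Devoicing: no change — [radhodi]
  2 Progressive Voicing Assimilation: no change — [radhodi]
  3 Intervocalic Voicing: no change — [radhodi]
  4 Apocope: [radhodi] → [radhod]
/rivfufovi/:
  1 Final Obstruent Devoicing: no change — [rivfufovi]
  2 Progressive Voicing Assimilation: [rivfufovi] → [rivvufovi]
  3 Intervocalic Voicing: [rivvufovi] → [rivvuvovi]
  4 Apocope: [rivvuvovi] → [rivvuvov]
/muhekepse/:
  1 Final Obstruent Devoicing: no change — [muhekepse]
  2 Progressive Voicing Assimilation: no change — [muhekepse]
  3 Intervocalic Voicing: [muhekepse] → [muhegepse]
  4 Apocope: no change — [muhegepse]

[radhod], [rivvuvov], [muhegepse]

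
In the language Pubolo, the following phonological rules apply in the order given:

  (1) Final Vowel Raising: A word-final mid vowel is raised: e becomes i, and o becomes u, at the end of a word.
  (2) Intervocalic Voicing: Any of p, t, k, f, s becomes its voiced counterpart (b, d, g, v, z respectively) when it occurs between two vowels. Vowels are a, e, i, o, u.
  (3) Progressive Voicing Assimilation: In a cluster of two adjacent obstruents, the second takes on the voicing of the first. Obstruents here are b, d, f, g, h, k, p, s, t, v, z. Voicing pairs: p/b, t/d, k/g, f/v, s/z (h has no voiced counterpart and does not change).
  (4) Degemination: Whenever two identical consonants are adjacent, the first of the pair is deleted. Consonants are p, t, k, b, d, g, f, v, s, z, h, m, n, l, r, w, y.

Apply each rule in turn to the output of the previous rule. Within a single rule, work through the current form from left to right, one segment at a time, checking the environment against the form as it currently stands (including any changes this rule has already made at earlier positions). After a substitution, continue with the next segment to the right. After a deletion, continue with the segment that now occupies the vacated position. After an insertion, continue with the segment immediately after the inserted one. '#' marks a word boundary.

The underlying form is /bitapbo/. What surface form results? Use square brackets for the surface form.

[bidapu]

(1) Final Vowel Raising: [bitapbo] → [bitapbu]
(2) Intervocalic Voicing: [bitapbu] → [bidapbu]
(3) Progressive Voicing Assimilation: [bidapbu] → [bidappu]
(4) Degemination: [bidappu] → [bidapu]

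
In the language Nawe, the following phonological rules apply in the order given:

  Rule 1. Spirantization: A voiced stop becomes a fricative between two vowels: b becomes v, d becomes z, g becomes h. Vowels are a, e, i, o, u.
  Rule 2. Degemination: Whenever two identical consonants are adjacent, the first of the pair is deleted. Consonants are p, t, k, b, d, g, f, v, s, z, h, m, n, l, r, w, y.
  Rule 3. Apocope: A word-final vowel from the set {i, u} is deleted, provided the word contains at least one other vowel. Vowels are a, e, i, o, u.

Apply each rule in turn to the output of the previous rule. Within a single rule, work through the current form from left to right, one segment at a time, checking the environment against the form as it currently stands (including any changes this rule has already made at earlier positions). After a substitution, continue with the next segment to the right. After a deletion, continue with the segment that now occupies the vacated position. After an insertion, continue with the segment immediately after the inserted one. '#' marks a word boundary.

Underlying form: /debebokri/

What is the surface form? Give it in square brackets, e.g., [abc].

[devevokr]

Rule 1 Spirantization: [debebokri] → [devevokri]
Rule 2 Degemination: no change — [devevokri]
Rule 3 Apocope: [devevokri] → [devevokr]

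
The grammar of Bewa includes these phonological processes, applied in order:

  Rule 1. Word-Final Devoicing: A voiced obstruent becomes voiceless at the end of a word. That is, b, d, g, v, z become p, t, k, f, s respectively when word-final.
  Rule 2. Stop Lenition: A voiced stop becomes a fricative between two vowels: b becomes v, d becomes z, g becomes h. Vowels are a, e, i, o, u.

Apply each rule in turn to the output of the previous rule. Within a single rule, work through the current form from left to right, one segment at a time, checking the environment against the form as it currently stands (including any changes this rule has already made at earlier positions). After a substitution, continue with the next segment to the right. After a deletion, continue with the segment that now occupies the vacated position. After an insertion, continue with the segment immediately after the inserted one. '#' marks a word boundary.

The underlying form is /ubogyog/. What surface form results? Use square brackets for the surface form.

[uvogyok]

Rule 1 Word-Final Devoicing: [ubogyog] → [ubogyok]
Rule 2 Stop Lenition: [ubogyok] → [uvogyok]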